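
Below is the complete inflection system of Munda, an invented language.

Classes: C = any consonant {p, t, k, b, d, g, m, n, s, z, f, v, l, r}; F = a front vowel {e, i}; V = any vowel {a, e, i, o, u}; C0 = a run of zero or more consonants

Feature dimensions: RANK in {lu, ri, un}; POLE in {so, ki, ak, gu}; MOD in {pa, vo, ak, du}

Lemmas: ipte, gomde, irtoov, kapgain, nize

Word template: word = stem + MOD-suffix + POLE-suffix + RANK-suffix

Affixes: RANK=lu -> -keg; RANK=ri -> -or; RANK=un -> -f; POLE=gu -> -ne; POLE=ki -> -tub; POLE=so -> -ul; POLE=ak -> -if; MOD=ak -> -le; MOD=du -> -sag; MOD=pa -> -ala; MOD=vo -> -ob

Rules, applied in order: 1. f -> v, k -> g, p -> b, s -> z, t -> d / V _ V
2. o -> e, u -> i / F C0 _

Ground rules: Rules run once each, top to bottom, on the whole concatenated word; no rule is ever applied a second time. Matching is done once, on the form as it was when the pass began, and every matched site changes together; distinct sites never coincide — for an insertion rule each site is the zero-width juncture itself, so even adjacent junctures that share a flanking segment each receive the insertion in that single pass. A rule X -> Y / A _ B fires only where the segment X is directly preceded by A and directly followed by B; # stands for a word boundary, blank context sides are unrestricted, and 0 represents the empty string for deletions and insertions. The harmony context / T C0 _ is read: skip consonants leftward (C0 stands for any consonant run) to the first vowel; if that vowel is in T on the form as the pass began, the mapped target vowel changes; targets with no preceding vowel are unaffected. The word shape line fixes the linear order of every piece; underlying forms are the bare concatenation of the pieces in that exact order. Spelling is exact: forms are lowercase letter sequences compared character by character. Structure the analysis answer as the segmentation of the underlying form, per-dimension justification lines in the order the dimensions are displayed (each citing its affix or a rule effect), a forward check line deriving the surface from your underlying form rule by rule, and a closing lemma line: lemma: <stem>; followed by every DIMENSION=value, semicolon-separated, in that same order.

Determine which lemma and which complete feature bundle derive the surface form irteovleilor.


underlying: irtoov-le-ul-or
RANK=ri - signalled by the affix -or
POLE=so - signalled by the affix -ul
MOD=ak - signalled by the affix -le
check: irtoovleulor -> irtoovleulor -> irteovleilor
lemma: irtoov; RANK=ri; POLE=so; MOD=ak


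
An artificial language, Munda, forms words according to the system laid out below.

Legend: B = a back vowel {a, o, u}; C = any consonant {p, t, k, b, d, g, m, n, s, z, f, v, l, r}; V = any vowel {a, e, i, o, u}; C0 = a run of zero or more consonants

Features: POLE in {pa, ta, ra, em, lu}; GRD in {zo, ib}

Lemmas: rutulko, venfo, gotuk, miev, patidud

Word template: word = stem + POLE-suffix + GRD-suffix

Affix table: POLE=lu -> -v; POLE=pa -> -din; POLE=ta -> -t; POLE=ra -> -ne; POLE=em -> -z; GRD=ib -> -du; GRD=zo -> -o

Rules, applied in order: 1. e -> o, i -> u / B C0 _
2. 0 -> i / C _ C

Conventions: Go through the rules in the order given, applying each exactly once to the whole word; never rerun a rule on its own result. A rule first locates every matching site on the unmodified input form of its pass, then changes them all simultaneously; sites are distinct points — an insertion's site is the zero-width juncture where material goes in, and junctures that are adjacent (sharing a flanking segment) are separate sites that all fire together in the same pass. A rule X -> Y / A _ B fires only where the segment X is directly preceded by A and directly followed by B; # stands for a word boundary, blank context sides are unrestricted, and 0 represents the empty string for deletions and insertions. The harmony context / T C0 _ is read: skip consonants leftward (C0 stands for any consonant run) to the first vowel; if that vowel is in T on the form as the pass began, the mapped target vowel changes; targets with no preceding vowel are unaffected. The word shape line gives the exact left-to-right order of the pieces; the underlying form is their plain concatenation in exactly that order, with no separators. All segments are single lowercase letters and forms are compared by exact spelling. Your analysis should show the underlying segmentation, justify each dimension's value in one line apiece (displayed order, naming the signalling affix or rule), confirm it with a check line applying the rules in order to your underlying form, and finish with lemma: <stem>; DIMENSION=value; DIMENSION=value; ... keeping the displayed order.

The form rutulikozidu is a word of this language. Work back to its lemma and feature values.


underlying: rutulko-z-du
POLE=em - signalled by the affix -z
GRD=ib - signalled by the affix -du
check: rutulkozdu -> rutulkozdu -> rutulikozidu
lemma: rutulko; POLE=em; GRD=ib


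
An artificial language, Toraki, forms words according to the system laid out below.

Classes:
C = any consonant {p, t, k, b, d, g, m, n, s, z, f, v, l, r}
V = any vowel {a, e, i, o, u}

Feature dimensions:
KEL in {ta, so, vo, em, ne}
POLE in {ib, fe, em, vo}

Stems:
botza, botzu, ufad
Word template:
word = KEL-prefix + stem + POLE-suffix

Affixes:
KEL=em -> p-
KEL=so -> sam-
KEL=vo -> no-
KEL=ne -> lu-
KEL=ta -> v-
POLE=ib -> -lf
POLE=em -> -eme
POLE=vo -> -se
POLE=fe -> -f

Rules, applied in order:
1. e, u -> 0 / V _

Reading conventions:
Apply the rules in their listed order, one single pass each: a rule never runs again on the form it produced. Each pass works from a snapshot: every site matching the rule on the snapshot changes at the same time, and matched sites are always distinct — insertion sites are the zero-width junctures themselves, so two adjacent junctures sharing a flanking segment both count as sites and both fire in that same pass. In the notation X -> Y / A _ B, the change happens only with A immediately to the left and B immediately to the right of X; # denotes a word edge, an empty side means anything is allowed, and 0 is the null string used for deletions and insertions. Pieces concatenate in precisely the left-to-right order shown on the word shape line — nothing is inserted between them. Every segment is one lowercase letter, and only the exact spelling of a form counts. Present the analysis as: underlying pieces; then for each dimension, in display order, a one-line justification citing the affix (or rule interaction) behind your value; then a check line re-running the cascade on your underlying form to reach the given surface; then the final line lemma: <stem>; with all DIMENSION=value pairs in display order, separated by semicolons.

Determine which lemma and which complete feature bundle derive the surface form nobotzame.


underlying: no-botza-eme
KEL=vo - signalled by the affix no-
POLE=em - signalled by the affix -eme
check: nobotzaeme -> nobotzame
lemma: botza; KEL=vo; POLE=em


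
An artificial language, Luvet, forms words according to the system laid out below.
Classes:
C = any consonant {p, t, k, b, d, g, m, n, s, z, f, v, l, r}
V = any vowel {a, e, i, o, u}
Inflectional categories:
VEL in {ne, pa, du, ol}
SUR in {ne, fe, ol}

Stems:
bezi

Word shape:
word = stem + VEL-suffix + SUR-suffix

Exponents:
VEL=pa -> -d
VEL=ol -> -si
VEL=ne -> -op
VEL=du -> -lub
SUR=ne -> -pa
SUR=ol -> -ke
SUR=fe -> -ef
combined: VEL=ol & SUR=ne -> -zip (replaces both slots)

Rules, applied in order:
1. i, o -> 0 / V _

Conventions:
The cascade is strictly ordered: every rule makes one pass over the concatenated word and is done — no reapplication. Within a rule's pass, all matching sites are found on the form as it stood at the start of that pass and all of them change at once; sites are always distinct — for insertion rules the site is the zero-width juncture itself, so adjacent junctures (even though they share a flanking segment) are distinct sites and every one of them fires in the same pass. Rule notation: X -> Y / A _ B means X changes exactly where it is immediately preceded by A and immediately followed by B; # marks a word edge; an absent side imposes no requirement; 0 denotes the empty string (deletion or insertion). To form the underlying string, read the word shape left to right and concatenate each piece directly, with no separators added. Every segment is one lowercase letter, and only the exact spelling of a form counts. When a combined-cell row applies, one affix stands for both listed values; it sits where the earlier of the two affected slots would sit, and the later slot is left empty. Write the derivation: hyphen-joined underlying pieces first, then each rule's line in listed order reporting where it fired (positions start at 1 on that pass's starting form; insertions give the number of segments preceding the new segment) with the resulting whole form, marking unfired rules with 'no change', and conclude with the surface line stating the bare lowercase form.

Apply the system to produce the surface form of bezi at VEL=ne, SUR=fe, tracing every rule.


underlying: bezi-op-ef
1. i, o -> 0 / V _: fires at position(s) 5: bezipef
surface: bezipef


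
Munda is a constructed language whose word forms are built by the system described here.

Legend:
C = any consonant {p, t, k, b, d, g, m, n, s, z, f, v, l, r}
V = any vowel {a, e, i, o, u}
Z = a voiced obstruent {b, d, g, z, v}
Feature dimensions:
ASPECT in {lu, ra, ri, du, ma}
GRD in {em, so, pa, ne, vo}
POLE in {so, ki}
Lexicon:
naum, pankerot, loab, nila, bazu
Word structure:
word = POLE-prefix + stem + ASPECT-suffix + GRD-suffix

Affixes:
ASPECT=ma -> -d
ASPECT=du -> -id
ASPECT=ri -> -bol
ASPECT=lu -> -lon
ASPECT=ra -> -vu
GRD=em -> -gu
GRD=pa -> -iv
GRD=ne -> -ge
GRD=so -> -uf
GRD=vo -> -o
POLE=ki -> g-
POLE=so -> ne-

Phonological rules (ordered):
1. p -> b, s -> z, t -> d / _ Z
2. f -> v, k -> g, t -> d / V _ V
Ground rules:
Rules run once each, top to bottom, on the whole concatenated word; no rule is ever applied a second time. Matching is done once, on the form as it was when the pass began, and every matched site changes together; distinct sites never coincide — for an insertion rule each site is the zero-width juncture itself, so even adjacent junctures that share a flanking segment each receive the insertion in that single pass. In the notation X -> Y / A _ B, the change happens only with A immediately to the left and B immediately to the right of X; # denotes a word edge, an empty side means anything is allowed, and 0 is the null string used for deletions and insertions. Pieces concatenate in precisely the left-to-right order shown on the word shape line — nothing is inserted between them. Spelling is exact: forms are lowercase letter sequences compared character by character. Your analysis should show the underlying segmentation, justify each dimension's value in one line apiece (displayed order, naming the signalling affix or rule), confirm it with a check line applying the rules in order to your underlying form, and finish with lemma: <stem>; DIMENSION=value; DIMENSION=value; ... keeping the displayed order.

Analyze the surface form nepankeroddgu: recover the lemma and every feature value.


underlying: ne-pankerot-d-gu
ASPECT=ma - signalled by the affix -d
GRD=em - signalled by the affix -gu
POLE=so - signalled by the affix ne-
check: nepankerotdgu -> nepankeroddgu -> nepankeroddgu
lemma: pankerot; ASPECT=ma; GRD=em; POLE=so


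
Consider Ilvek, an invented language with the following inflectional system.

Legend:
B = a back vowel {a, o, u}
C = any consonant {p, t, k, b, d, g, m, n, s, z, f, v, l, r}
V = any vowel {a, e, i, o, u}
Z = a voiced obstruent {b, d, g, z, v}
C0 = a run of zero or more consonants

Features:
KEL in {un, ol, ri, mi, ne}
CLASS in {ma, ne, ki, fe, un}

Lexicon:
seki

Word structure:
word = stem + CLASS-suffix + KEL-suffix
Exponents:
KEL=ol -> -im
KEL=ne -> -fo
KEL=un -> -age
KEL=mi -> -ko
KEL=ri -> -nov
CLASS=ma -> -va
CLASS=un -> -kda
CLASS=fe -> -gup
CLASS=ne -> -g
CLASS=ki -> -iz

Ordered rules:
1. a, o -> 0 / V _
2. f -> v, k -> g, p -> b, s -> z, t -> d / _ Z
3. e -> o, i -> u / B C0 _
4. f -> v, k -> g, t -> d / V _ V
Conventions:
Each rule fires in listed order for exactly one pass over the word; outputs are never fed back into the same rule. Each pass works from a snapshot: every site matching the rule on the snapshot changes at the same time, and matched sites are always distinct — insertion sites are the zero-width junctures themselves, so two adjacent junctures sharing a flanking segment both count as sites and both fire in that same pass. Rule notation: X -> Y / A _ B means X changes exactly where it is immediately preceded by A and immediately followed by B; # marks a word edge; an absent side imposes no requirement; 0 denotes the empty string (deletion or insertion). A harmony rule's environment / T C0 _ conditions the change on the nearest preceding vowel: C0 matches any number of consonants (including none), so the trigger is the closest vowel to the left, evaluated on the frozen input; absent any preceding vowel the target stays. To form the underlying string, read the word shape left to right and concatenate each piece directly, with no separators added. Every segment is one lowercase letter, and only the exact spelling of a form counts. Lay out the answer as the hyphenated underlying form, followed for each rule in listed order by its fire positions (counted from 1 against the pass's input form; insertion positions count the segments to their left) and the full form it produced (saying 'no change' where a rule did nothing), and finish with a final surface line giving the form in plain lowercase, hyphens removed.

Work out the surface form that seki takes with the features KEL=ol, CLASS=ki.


underlying: seki-iz-im
1. a, o -> 0 / V _: no change
2. f -> v, k -> g, p -> b, s -> z, t -> d / _ Z: no change
3. e -> o, i -> u / B C0 _: no change
4. f -> v, k -> g, t -> d / V _ V: fires at position(s) 3: segiizim
surface: segiizim


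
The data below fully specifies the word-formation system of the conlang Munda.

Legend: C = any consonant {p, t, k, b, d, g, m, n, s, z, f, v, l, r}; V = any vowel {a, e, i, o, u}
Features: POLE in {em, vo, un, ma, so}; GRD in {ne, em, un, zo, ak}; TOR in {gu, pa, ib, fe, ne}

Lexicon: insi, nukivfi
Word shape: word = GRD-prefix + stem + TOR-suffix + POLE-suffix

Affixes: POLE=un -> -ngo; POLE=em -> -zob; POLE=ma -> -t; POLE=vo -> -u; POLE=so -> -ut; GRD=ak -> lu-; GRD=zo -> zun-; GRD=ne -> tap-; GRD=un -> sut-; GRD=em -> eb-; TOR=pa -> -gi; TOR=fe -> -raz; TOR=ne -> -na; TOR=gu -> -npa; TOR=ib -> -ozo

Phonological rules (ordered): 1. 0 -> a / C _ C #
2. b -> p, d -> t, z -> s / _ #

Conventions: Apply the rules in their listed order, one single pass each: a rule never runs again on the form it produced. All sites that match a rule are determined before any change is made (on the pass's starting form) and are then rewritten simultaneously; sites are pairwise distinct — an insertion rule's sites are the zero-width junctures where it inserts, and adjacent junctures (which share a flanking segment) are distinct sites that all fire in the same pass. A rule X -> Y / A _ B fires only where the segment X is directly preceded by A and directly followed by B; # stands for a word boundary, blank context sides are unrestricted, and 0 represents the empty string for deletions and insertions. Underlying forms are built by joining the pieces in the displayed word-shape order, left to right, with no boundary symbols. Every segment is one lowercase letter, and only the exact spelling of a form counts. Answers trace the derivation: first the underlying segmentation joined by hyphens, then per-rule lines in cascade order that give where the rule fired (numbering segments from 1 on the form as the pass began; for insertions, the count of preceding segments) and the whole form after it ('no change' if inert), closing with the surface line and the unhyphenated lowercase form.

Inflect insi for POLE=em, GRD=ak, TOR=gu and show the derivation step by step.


underlying: lu-insi-npa-zob
1. 0 -> a / C _ C #: no change
2. b -> p, d -> t, z -> s / _ #: fires at position(s) 12: luinsinpazop
surface: luinsinpazop


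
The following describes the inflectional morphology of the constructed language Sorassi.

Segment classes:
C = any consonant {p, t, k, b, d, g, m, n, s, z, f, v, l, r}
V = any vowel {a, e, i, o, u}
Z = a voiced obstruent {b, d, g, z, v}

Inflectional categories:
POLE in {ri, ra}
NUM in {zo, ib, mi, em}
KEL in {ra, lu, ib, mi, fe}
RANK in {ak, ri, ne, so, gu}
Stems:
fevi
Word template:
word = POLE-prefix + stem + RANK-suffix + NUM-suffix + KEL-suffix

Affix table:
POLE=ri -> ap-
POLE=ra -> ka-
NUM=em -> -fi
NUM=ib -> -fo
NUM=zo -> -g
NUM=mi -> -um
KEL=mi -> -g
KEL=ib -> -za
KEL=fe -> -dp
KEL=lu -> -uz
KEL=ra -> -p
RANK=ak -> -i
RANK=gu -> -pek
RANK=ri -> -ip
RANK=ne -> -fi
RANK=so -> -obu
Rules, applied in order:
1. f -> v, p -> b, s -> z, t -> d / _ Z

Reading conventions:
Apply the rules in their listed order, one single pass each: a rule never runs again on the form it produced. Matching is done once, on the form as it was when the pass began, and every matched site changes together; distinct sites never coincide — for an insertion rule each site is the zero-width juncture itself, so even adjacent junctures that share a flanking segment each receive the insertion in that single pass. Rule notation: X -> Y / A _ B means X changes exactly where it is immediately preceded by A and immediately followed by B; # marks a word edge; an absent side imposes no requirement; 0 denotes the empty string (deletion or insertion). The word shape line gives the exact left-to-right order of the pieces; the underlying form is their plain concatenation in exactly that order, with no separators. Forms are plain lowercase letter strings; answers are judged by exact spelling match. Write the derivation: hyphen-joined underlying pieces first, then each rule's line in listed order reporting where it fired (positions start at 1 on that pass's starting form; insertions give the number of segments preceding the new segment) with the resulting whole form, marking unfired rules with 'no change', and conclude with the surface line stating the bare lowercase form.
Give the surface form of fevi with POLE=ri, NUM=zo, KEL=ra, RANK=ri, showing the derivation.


underlying: ap-fevi-ip-g-p
1. f -> v, p -> b, s -> z, t -> d / _ Z: fires at position(s) 8: apfeviibgp
surface: apfeviibgp


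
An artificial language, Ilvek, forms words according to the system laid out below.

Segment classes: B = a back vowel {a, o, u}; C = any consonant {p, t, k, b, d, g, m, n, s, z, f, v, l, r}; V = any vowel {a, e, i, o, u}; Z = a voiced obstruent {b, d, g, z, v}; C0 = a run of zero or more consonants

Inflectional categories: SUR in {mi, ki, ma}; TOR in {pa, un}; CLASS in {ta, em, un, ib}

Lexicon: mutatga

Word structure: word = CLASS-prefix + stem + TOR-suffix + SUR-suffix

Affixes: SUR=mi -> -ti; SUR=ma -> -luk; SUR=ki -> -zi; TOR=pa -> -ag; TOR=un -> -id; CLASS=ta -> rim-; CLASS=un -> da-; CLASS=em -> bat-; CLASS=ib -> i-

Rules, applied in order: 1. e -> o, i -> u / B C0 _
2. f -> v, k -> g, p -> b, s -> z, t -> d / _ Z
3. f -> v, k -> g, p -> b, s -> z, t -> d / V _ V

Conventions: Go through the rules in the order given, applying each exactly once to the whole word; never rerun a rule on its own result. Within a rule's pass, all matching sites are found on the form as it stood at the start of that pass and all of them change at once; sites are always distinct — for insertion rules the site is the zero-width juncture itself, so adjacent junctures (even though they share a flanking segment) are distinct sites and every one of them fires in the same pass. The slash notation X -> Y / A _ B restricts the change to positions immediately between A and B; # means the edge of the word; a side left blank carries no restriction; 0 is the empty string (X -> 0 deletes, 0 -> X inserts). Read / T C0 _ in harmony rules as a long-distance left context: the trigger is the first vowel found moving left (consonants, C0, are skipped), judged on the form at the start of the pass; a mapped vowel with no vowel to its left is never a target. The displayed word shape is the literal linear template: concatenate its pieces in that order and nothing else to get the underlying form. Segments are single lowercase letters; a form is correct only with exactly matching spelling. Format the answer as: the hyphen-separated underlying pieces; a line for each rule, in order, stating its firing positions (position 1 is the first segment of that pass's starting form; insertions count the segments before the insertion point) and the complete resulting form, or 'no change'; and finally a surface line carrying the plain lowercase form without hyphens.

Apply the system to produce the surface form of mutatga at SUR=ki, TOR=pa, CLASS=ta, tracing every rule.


underlying: rim-mutatga-ag-zi
1. e -> o, i -> u / B C0 _: fires at position(s) 14: rimmutatgaagzu
2. f -> v, k -> g, p -> b, s -> z, t -> d / _ Z: fires at position(s) 8: rimmutadgaagzu
3. f -> v, k -> g, p -> b, s -> z, t -> d / V _ V: fires at position(s) 6: rimmudadgaagzu
surface: rimmudadgaagzu


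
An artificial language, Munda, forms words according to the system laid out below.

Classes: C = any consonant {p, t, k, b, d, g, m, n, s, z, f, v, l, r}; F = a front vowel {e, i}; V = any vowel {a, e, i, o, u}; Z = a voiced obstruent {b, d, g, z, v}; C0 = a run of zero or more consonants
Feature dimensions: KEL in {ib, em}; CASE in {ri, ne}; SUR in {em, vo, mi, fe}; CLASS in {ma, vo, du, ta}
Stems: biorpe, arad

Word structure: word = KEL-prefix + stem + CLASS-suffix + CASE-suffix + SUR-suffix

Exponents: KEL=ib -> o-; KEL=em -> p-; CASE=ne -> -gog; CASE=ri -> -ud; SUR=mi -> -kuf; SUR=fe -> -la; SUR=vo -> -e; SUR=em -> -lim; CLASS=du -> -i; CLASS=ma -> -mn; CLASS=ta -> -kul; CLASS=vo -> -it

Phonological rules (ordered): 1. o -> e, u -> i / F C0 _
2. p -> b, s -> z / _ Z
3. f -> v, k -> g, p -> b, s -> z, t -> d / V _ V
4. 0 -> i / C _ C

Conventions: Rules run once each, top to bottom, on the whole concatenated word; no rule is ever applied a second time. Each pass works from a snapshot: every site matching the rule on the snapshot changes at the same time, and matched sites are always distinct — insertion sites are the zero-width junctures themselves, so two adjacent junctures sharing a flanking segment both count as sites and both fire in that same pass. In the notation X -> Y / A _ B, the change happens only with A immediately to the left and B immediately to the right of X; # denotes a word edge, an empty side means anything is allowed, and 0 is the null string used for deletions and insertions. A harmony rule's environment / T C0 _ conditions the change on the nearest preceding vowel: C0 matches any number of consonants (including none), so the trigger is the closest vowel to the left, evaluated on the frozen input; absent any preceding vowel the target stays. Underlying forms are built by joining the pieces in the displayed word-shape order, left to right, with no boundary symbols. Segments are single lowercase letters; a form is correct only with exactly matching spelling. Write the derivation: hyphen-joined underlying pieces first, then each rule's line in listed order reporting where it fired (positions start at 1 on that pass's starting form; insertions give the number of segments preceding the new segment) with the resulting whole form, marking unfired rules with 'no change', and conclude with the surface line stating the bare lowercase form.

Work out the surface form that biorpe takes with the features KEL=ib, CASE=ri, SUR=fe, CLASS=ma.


underlying: o-biorpe-mn-ud-la
1. o -> e, u -> i / F C0 _: fires at position(s) 4, 10: obierpemnidla
2. p -> b, s -> z / _ Z: no change
3. f -> v, k -> g, p -> b, s -> z, t -> d / V _ V: no change
4. 0 -> i / C _ C: inserts after position(s) 5, 8, 11: obieripeminidila
surface: obieripeminidila


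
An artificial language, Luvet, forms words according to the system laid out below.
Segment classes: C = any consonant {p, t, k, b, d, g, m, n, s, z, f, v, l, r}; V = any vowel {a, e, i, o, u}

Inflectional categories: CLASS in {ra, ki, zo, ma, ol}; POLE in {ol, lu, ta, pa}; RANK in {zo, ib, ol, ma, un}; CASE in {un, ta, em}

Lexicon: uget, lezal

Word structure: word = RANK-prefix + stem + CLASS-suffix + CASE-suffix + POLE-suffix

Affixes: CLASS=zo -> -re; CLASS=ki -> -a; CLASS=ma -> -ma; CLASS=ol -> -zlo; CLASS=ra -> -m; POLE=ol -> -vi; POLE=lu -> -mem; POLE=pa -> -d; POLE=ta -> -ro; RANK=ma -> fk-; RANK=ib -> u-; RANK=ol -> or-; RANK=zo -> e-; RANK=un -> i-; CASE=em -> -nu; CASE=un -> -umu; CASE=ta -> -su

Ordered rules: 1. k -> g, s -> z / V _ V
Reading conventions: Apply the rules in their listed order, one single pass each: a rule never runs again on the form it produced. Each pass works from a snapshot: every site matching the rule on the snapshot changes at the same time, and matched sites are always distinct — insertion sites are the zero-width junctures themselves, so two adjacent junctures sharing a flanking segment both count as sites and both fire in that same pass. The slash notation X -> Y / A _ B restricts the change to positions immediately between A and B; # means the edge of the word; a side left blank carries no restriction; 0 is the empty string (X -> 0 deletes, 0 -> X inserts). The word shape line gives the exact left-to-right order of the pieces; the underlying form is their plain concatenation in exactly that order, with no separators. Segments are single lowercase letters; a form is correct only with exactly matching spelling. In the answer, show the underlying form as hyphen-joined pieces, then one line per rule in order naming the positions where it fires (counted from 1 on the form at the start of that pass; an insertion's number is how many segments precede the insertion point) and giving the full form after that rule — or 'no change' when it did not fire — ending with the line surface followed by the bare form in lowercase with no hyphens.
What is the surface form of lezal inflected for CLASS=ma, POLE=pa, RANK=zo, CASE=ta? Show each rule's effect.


underlying: e-lezal-ma-su-d
1. k -> g, s -> z / V _ V: fires at position(s) 9: elezalmazud
surface: elezalmazud


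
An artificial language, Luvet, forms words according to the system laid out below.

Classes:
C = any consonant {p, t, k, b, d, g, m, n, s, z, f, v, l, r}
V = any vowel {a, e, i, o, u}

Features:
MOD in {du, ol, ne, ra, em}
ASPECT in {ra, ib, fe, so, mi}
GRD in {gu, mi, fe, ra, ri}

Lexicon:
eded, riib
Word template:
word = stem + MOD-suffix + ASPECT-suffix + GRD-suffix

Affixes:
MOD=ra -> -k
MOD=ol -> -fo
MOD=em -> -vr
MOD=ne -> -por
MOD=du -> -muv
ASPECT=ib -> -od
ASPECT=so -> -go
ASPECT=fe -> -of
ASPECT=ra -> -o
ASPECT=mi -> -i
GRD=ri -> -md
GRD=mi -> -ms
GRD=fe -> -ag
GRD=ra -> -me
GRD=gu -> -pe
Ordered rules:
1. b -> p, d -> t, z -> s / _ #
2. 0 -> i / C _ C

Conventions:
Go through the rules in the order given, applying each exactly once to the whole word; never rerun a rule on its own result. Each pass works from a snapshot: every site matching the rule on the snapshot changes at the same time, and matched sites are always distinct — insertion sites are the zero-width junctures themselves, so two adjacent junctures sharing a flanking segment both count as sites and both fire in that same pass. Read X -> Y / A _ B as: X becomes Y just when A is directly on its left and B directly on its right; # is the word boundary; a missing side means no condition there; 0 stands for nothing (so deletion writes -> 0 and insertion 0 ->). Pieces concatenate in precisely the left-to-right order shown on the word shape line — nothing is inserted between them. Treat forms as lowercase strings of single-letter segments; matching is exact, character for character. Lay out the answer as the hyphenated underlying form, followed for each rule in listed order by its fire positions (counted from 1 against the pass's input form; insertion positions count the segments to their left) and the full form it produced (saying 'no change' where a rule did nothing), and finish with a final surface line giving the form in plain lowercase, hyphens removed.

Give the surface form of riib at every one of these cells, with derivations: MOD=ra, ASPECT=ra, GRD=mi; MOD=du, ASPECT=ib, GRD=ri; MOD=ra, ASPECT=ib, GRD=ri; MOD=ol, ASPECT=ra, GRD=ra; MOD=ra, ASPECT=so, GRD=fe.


cell MOD=ra, ASPECT=ra, GRD=mi:
underlying: riib-k-o-ms
1. b -> p, d -> t, z -> s / _ #: no change
2. 0 -> i / C _ C: inserts after position(s) 4, 7: riibikomis
surface: riibikomis

cell MOD=du, ASPECT=ib, GRD=ri:
underlying: riib-muv-od-md
1. b -> p, d -> t, z -> s / _ #: fires at position(s) 11: riibmuvodmt
2. 0 -> i / C _ C: inserts after position(s) 4, 9, 10: riibimuvodimit
surface: riibimuvodimit

cell MOD=ra, ASPECT=ib, GRD=ri:
underlying: riib-k-od-md
1. b -> p, d -> t, z -> s / _ #: fires at position(s) 9: riibkodmt
2. 0 -> i / C _ C: inserts after position(s) 4, 7, 8: riibikodimit
surface: riibikodimit

cell MOD=ol, ASPECT=ra, GRD=ra:
underlying: riib-fo-o-me
1. b -> p, d -> t, z -> s / _ #: no change
2. 0 -> i / C _ C: inserts after position(s) 4: riibifoome
surface: riibifoome

cell MOD=ra, ASPECT=so, GRD=fe:
underlying: riib-k-go-ag
1. b -> p, d -> t, z -> s / _ #: no change
2. 0 -> i / C _ C: inserts after position(s) 4, 5: riibikigoag
surface: riibikigoag


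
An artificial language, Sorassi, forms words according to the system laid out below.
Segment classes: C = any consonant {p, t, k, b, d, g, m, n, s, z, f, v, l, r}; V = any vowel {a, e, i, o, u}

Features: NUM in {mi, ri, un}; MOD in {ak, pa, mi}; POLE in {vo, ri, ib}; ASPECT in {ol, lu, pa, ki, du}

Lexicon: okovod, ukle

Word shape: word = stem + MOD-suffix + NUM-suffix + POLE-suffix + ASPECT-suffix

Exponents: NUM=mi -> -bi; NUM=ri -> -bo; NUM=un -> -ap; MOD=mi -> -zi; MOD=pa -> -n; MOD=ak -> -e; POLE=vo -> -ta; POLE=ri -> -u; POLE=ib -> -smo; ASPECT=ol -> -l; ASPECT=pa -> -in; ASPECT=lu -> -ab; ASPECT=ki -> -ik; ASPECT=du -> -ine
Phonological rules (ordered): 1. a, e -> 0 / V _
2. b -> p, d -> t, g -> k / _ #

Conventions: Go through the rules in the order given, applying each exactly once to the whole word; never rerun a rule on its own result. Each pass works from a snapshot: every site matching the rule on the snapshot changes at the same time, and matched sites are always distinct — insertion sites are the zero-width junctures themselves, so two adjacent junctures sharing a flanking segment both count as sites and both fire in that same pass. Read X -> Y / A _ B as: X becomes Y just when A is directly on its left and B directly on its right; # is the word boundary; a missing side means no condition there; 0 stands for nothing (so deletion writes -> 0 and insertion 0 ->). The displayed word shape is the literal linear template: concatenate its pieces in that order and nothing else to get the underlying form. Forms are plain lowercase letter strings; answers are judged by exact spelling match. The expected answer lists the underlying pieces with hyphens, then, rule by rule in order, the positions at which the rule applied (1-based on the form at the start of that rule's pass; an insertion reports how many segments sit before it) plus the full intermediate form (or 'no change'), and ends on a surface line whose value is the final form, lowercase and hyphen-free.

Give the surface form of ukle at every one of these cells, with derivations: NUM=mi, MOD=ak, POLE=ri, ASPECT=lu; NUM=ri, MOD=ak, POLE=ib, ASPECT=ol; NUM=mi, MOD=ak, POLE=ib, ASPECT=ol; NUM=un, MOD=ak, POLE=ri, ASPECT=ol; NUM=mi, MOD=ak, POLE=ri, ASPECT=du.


cell NUM=mi, MOD=ak, POLE=ri, ASPECT=lu:
underlying: ukle-e-bi-u-ab
1. a, e -> 0 / V _: fires at position(s) 5, 9: uklebiub
2. b -> p, d -> t, g -> k / _ #: fires at position(s) 8: uklebiup
surface: uklebiup

cell NUM=ri, MOD=ak, POLE=ib, ASPECT=ol:
underlying: ukle-e-bo-smo-l
1. a, e -> 0 / V _: fires at position(s) 5: uklebosmol
2. b -> p, d -> t, g -> k / _ #: no change
surface: uklebosmol

cell NUM=mi, MOD=ak, POLE=ib, ASPECT=ol:
underlying: ukle-e-bi-smo-l
1. a, e -> 0 / V _: fires at position(s) 5: uklebismol
2. b -> p, d -> t, g -> k / _ #: no change
surface: uklebismol

cell NUM=un, MOD=ak, POLE=ri, ASPECT=ol:
underlying: ukle-e-ap-u-l
1. a, e -> 0 / V _: fires at position(s) 5, 6: uklepul
2. b -> p, d -> t, g -> k / _ #: no change
surface: uklepul

cell NUM=mi, MOD=ak, POLE=ri, ASPECT=du:
underlying: ukle-e-bi-u-ine
1. a, e -> 0 / V _: fires at position(s) 5: uklebiuine
2. b -> p, d -> t, g -> k / _ #: no change
surface: uklebiuine


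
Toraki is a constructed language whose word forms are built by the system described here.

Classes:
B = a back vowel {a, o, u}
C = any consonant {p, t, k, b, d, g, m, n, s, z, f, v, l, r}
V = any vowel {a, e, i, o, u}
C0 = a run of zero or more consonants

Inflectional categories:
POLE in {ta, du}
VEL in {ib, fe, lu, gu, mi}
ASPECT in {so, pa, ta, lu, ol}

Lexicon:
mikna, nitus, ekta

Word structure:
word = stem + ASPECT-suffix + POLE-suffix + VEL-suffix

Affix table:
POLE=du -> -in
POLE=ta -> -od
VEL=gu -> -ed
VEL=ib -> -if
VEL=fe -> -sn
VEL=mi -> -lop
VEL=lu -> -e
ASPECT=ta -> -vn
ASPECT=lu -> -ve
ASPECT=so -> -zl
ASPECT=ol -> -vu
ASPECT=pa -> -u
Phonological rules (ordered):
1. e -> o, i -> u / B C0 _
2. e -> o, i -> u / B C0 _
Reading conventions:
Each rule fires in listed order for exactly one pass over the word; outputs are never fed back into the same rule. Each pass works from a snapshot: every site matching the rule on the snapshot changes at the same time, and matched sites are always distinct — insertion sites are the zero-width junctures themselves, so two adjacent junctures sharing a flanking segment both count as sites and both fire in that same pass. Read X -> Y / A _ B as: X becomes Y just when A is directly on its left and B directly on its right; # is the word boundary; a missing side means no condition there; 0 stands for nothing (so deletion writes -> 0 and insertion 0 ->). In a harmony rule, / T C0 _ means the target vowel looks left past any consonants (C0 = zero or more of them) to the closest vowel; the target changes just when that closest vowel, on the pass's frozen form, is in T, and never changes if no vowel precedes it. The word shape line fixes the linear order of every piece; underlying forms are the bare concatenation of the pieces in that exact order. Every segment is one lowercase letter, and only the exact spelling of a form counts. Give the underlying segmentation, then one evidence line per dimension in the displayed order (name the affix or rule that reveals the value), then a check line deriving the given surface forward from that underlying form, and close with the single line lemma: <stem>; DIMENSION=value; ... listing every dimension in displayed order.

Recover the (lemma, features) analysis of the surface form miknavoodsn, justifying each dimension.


underlying: mikna-ve-od-sn
POLE=ta - signalled by the affix -od
VEL=fe - signalled by the affix -sn
ASPECT=lu - signalled by the affix -ve
check: miknaveodsn -> miknavoodsn -> miknavoodsn
lemma: mikna; POLE=ta; VEL=fe; ASPECT=lu


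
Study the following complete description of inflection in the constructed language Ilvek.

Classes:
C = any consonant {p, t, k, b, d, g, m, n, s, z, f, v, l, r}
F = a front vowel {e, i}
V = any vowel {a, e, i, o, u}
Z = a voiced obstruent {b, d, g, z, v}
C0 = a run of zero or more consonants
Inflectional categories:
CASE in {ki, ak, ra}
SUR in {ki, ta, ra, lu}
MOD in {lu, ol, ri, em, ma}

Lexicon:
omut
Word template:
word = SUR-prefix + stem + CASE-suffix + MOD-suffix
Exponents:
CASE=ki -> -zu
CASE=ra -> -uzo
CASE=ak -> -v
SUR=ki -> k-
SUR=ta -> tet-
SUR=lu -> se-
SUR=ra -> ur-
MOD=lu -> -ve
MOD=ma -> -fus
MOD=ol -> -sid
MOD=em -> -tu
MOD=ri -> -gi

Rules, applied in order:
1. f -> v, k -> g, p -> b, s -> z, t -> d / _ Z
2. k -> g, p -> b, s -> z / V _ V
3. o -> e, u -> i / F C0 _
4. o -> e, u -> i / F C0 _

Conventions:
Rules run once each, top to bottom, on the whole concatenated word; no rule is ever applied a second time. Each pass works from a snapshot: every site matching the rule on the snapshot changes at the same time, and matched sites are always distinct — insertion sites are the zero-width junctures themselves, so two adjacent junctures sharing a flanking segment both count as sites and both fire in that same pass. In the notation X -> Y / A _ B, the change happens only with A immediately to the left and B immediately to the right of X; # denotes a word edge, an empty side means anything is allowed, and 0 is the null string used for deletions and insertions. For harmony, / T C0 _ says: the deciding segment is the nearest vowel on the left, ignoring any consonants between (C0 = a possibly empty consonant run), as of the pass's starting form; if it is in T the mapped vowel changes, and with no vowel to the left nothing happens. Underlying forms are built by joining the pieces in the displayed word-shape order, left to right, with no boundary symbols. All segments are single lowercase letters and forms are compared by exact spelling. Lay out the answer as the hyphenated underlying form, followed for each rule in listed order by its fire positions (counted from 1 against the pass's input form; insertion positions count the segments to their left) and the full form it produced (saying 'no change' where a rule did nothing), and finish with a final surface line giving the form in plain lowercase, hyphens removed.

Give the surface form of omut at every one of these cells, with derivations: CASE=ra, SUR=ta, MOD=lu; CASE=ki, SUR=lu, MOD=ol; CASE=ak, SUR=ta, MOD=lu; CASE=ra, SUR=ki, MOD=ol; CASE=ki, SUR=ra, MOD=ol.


cell CASE=ra, SUR=ta, MOD=lu:
underlying: tet-omut-uzo-ve
1. f -> v, k -> g, p -> b, s -> z, t -> d / _ Z: no change
2. k -> g, p -> b, s -> z / V _ V: no change
3. o -> e, u -> i / F C0 _: fires at position(s) 4: tetemutuzove
4. o -> e, u -> i / F C0 _: fires at position(s) 6: tetemituzove
surface: tetemituzove

cell CASE=ki, SUR=lu, MOD=ol:
underlying: se-omut-zu-sid
1. f -> v, k -> g, p -> b, s -> z, t -> d / _ Z: fires at position(s) 6: seomudzusid
2. k -> g, p -> b, s -> z / V _ V: fires at position(s) 9: seomudzuzid
3. o -> e, u -> i / F C0 _: fires at position(s) 3: seemudzuzid
4. o -> e, u -> i / F C0 _: fires at position(s) 5: seemidzuzid
surface: seemidzuzid

cell CASE=ak, SUR=ta, MOD=lu:
underlying: tet-omut-v-ve
1. f -> v, k -> g, p -> b, s -> z, t -> d / _ Z: fires at position(s) 7: tetomudvve
2. k -> g, p -> b, s -> z / V _ V: no change
3. o -> e, u -> i / F C0 _: fires at position(s) 4: tetemudvve
4. o -> e, u -> i / F C0 _: fires at position(s) 6: tetemidvve
surface: tetemidvve

cell CASE=ra, SUR=ki, MOD=ol:
underlying: k-omut-uzo-sid
1. f -> v, k -> g, p -> b, s -> z, t -> d / _ Z: no change
2. k -> g, p -> b, s -> z / V _ V: fires at position(s) 9: komutuzozid
3. o -> e, u -> i / F C0 _: no change
4. o -> e, u -> i / F C0 _: no change
surface: komutuzozid

cell CASE=ki, SUR=ra, MOD=ol:
underlying: ur-omut-zu-sid
1. f -> v, k -> g, p -> b, s -> z, t -> d / _ Z: fires at position(s) 6: uromudzusid
2. k -> g, p -> b, s -> z / V _ V: fires at position(s) 9: uromudzuzid
3. o -> e, u -> i / F C0 _: no change
4. o -> e, u -> i / F C0 _: no change
surface: uromudzuzid


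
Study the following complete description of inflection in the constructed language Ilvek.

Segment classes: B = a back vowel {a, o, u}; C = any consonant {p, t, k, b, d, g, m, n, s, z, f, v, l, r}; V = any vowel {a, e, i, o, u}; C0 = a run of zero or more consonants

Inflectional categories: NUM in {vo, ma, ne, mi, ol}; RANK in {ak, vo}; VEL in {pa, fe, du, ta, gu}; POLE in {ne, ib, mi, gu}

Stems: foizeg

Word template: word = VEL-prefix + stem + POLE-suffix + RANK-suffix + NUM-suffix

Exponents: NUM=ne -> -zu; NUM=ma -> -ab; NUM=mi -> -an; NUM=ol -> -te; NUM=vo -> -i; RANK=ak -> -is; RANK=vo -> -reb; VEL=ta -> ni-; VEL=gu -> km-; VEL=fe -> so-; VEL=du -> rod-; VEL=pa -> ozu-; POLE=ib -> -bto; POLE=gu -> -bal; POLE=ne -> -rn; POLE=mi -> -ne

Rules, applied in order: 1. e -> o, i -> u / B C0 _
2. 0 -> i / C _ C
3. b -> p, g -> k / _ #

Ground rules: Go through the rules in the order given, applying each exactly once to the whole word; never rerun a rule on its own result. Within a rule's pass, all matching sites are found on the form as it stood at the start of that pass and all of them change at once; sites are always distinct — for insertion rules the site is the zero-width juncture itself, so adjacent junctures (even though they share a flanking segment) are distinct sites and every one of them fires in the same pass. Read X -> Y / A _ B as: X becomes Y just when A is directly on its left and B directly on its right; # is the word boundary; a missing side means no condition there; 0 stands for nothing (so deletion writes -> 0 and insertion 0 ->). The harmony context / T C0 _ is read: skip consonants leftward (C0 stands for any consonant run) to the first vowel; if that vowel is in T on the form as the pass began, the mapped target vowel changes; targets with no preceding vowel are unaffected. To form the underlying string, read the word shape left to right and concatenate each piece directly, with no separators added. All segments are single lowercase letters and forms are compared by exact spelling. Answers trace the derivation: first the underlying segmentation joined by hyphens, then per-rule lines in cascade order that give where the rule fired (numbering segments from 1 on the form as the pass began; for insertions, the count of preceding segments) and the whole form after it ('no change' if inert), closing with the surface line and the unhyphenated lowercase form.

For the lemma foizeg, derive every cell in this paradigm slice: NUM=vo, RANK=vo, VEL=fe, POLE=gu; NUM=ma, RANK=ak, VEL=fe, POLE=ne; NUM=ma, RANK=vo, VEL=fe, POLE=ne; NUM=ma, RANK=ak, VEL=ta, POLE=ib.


cell NUM=vo, RANK=vo, VEL=fe, POLE=gu:
underlying: so-foizeg-bal-reb-i
1. e -> o, i -> u / B C0 _: fires at position(s) 5, 13: sofouzegbalrobi
2. 0 -> i / C _ C: inserts after position(s) 8, 11: sofouzegibalirobi
3. b -> p, g -> k / _ #: no change
surface: sofouzegibalirobi

cell NUM=ma, RANK=ak, VEL=fe, POLE=ne:
underlying: so-foizeg-rn-is-ab
1. e -> o, i -> u / B C0 _: fires at position(s) 5: sofouzegrnisab
2. 0 -> i / C _ C: inserts after position(s) 8, 9: sofouzegirinisab
3. b -> p, g -> k / _ #: fires at position(s) 16: sofouzegirinisap
surface: sofouzegirinisap

cell NUM=ma, RANK=vo, VEL=fe, POLE=ne:
underlying: so-foizeg-rn-reb-ab
1. e -> o, i -> u / B C0 _: fires at position(s) 5: sofouzegrnrebab
2. 0 -> i / C _ C: inserts after position(s) 8, 9, 10: sofouzegirinirebab
3. b -> p, g -> k / _ #: fires at position(s) 18: sofouzegirinirebap
surface: sofouzegirinirebap

cell NUM=ma, RANK=ak, VEL=ta, POLE=ib:
underlying: ni-foizeg-bto-is-ab
1. e -> o, i -> u / B C0 _: fires at position(s) 5, 12: nifouzegbtousab
2. 0 -> i / C _ C: inserts after position(s) 8, 9: nifouzegibitousab
3. b -> p, g -> k / _ #: fires at position(s) 17: nifouzegibitousap
surface: nifouzegibitousap
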